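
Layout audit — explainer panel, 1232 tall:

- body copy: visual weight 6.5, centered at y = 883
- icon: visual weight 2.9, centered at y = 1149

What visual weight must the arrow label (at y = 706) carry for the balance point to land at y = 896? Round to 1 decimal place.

Existing Σw = 9.4 (6.5 + 2.9); existing moment 6.5·883 + 2.9·1149 = 9071.6.
Set Σw·y/Σw = 896: (9071.6 + 706w) = 896·(9.4 + w).
Solving: w = (896·9.4 − 9071.6) / (706 − 896) = -649.2 / -190 ≈ 3.42.

w ≈ 3.4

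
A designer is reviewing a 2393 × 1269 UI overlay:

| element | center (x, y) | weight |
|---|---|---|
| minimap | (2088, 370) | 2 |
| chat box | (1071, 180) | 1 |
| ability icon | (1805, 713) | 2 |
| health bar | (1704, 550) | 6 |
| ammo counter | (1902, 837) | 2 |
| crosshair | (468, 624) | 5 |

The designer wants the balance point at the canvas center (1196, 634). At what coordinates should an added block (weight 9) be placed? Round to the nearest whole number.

(785, 742)

With the added block, Σw becomes 2 + 1 + 2 + 6 + 2 + 5 + 9 = 27.
x: target moment 27×1196 = 32292; current 2·2088 + 1·1071 + 2·1805 + 6·1704 + 2·1902 + 5·468 = 25225; the added block supplies 7067, so x = 7067/9 ≈ 785.22.
y: target moment 27×634 = 17118; current 2·370 + 1·180 + 2·713 + 6·550 + 2·837 + 5·624 = 10440; the added block supplies 6678, so y = 6678/9 ≈ 742.00.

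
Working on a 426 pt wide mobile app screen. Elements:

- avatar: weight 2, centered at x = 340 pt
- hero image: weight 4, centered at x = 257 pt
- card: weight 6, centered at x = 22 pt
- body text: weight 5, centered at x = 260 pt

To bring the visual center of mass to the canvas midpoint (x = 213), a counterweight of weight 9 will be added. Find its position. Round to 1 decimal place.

New total weight: (2 + 4 + 6 + 5) + 9 = 26.
Along x: (3140 + 9·x) / 26 = 213 (existing moment 2·340 + 4·257 + 6·22 + 5·260 = 3140) ⇒ x = (5538 − 3140) / 9 ≈ 266.44.

x ≈ 266.4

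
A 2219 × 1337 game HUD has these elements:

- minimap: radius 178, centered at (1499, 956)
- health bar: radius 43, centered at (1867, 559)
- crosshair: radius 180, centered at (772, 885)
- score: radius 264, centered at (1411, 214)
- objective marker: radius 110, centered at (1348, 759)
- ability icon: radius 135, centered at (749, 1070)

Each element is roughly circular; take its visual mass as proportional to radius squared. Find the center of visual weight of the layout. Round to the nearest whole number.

r² weights: minimap 178² = 31684, health bar 43² = 1849, crosshair 180² = 32400, score 264² = 69696, objective marker 110² = 12100, ability icon 135² = 18225. Total = 165954.
x-moment: 31684·1499 + 1849·1867 + 32400·772 + 69696·1411 + 12100·1348 + 18225·749 = 204261580; centroid 204261580/165954 ≈ 1230.83.
y-moment: 31684·956 + 1849·559 + 32400·885 + 69696·214 + 12100·759 + 18225·1070 = 103597089; centroid 103597089/165954 ≈ 624.25.

(1231, 624)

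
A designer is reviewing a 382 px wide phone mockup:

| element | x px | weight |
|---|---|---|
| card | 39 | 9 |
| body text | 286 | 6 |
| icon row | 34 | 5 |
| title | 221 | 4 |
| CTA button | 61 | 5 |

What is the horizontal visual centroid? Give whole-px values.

x ≈ 118

Weights sum to 9 + 6 + 5 + 4 + 5 = 29.
x: (9·39 + 6·286 + 5·34 + 4·221 + 5·61) / 29 = 3426 / 29 ≈ 118.14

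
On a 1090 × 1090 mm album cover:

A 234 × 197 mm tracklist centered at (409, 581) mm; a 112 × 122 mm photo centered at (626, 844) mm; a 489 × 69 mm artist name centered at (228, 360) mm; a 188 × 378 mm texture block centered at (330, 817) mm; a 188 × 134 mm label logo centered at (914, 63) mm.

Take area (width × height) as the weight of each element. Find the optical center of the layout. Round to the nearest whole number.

(430, 580)

Taking area as weight: tracklist 234·197 = 46098, photo 112·122 = 13664, artist name 489·69 = 33741, texture block 188·378 = 71064, label logo 188·134 = 25192. Sum 189759.
Σw·x = 46098·409 + 13664·626 + 33741·228 + 71064·330 + 25192·914 = 81577302, so x̄ = 81577302/189759 ≈ 429.90.
Σw·y = 46098·581 + 13664·844 + 33741·360 + 71064·817 + 25192·63 = 110108498, so ȳ = 110108498/189759 ≈ 580.25.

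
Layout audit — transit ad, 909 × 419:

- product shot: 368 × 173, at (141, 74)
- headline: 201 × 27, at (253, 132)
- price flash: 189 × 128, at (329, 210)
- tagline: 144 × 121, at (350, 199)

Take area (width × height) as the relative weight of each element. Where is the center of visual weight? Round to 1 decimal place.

Areas: product shot 368·173 = 63664, headline 201·27 = 5427, price flash 189·128 = 24192, tagline 144·121 = 17424. Total weight = 110707.
Σw·x = 63664·141 + 5427·253 + 24192·329 + 17424·350 = 24407223, so x̄ = 24407223/110707 ≈ 220.47.
Σw·y = 63664·74 + 5427·132 + 24192·210 + 17424·199 = 13975196, so ȳ = 13975196/110707 ≈ 126.24.

(220.5, 126.2)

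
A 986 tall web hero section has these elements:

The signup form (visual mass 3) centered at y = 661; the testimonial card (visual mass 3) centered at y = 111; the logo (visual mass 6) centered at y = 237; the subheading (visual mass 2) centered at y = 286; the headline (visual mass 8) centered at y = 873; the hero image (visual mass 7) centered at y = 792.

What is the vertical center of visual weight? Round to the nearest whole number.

Weights sum to 3 + 3 + 6 + 2 + 8 + 7 = 29.
Σw·y = 16838; ȳ = 16838/29 ≈ 580.62.

y ≈ 581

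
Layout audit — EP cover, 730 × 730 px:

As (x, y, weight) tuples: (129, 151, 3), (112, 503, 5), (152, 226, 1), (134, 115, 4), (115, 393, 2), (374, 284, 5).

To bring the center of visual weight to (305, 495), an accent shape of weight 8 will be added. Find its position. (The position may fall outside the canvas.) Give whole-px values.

(601, 1000)

New total weight: (3 + 5 + 1 + 4 + 2 + 5) + 8 = 28.
x: target moment 28×305 = 8540; current 3·129 + 5·112 + 1·152 + 4·134 + 2·115 + 5·374 = 3735; the accent shape supplies 4805, so x = 4805/8 ≈ 600.62.
y: target moment 28×495 = 13860; current 3·151 + 5·503 + 1·226 + 4·115 + 2·393 + 5·284 = 5860; the accent shape supplies 8000, so y = 8000/8 ≈ 1000.00.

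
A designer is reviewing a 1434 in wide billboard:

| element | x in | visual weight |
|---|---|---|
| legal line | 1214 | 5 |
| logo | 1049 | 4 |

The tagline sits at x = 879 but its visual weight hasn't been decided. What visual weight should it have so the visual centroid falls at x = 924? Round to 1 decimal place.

w ≈ 43.3

Existing Σw = 9 (5 + 4); existing moment 5·1214 + 4·1049 = 10266.
Balance at x = 924 requires (10266 + w·879) / (9 + w) = 924.
Solving: w = (924·9 − 10266) / (879 − 924) = -1950 / -45 ≈ 43.33.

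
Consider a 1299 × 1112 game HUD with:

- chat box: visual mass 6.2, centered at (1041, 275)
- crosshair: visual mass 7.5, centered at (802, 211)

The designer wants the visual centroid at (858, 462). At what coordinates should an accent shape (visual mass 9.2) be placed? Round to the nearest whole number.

New total weight: (6.2 + 7.5) + 9.2 = 22.9.
x: target moment 22.9×858 = 19648.2; current 6.2·1041 + 7.5·802 = 12469.2; the accent shape supplies 7179.0, so x = 7179.0/9.2 ≈ 780.33.
y: target moment 22.9×462 = 10579.8; current 6.2·275 + 7.5·211 = 3287.5; the accent shape supplies 7292.3, so y = 7292.3/9.2 ≈ 792.64.

(780, 793)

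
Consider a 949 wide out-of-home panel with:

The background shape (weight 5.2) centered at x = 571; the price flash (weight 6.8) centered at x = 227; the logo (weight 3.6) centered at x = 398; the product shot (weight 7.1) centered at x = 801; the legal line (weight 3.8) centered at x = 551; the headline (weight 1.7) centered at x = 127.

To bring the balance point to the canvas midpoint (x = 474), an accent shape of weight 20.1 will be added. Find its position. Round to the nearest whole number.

After adding the accent shape, total weight = 5.2 + 6.8 + 3.6 + 7.1 + 3.8 + 1.7 + 20.1 = 48.3.
Along x: (13942.4 + 20.1·x) / 48.3 = 474 (existing moment 5.2·571 + 6.8·227 + 3.6·398 + 7.1·801 + 3.8·551 + 1.7·127 = 13942.4) ⇒ x = (22894.2 − 13942.4) / 20.1 ≈ 445.36.

x ≈ 445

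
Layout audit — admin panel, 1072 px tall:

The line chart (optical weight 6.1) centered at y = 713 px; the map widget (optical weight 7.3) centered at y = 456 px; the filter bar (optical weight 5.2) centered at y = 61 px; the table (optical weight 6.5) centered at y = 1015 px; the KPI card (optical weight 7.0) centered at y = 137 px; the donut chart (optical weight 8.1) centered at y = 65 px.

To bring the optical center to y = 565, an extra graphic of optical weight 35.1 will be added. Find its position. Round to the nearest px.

With the extra graphic, Σw becomes 6.1 + 7.3 + 5.2 + 6.5 + 7.0 + 8.1 + 35.1 = 75.3.
y: need Σw·y = 75.3·565 = 42544.5. Existing = 6.1·713 + 7.3·456 + 5.2·61 + 6.5·1015 + 7.0·137 + 8.1·65 = 16078.3. Remainder 26466.2 / 35.1 ≈ 754.02.

y ≈ 754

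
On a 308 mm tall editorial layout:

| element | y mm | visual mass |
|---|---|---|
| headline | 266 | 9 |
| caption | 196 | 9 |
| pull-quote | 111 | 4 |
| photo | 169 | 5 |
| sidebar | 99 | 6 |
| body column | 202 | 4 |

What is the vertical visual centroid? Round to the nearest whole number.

Weights sum to 9 + 9 + 4 + 5 + 6 + 4 = 37.
y: (9·266 + 9·196 + 4·111 + 5·169 + 6·99 + 4·202) / 37 = 6849 / 37 ≈ 185.11

y ≈ 185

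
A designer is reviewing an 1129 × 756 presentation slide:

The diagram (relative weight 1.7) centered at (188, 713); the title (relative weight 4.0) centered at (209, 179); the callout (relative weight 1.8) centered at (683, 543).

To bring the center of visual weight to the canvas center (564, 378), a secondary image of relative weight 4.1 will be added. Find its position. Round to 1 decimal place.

(1014.0, 360.8)

New total weight: (1.7 + 4.0 + 1.8) + 4.1 = 11.6.
Along x: (2385.0 + 4.1·x) / 11.6 = 564 (existing moment 1.7·188 + 4.0·209 + 1.8·683 = 2385.0) ⇒ x = (6542.4 − 2385.0) / 4.1 ≈ 1014.00.
Along y: (2905.5 + 4.1·y) / 11.6 = 378 (existing moment 1.7·713 + 4.0·179 + 1.8·543 = 2905.5) ⇒ y = (4384.8 − 2905.5) / 4.1 ≈ 360.80.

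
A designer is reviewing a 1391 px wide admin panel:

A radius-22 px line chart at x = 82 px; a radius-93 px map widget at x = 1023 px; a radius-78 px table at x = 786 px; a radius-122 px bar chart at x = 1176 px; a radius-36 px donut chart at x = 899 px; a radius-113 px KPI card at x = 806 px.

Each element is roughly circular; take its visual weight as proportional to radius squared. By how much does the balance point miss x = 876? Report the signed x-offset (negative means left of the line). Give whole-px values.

r² weights: line chart 22² = 484, map widget 93² = 8649, table 78² = 6084, bar chart 122² = 14884, donut chart 36² = 1296, KPI card 113² = 12769. Total = 44166.
Σw·x = 484·82 + 8649·1023 + 6084·786 + 14884·1176 + 1296·899 + 12769·806 = 42630141, so x̄ = 42630141/44166 ≈ 965.23.
Offset from x = 876: 965.23 − 876 ≈ 89.23.

≈ 89 px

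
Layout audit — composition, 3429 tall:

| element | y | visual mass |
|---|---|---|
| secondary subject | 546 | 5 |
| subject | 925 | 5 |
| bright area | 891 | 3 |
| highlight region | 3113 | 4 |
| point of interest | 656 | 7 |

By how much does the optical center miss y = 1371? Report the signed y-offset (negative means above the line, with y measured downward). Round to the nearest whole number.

Σw = 5 + 5 + 3 + 4 + 7 = 24.
y: (5·546 + 5·925 + 3·891 + 4·3113 + 7·656) / 24 = 27072 / 24 ≈ 1128.00
Against y = 1371, that's 1128.00 − 1371 = -243.00.

≈ -243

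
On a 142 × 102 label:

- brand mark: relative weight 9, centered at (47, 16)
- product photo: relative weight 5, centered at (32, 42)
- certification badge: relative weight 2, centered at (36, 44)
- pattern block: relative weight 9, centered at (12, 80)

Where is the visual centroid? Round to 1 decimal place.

(30.5, 46.5)

Total weight = 9 + 5 + 2 + 9 = 25.
Σw·x = 9·47 + 5·32 + 2·36 + 9·12 = 763, so x̄ = 763/25 ≈ 30.52.
Σw·y = 9·16 + 5·42 + 2·44 + 9·80 = 1162, so ȳ = 1162/25 ≈ 46.48.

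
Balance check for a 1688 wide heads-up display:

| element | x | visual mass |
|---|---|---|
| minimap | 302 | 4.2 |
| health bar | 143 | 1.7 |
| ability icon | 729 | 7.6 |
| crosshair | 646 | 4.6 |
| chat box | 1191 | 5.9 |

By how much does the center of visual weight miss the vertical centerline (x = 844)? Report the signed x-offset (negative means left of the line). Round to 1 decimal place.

≈ -133.6

Weights sum to 4.2 + 1.7 + 7.6 + 4.6 + 5.9 = 24.0.
Σw·x = 4.2·302 + 1.7·143 + 7.6·729 + 4.6·646 + 5.9·1191 = 17050.4, so x̄ = 17050.4/24.0 ≈ 710.43.
Difference: 710.43 − 844 ≈ -133.57.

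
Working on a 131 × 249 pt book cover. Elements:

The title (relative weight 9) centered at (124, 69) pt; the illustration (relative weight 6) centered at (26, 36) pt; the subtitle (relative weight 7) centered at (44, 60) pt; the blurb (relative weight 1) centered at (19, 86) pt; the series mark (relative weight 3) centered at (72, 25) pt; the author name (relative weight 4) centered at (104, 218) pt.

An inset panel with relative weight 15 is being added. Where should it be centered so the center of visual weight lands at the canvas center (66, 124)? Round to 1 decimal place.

(49.3, 219.3)

After adding the inset panel, total weight = 9 + 6 + 7 + 1 + 3 + 4 + 15 = 45.
x: target moment 45×66 = 2970; current 9·124 + 6·26 + 7·44 + 1·19 + 3·72 + 4·104 = 2231; the inset panel supplies 739, so x = 739/15 ≈ 49.27.
y: target moment 45×124 = 5580; current 9·69 + 6·36 + 7·60 + 1·86 + 3·25 + 4·218 = 2290; the inset panel supplies 3290, so y = 3290/15 ≈ 219.33.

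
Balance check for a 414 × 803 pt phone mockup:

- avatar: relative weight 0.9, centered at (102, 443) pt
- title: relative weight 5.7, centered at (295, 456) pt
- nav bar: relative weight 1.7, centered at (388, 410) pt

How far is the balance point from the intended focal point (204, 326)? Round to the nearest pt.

Total weight = 0.9 + 5.7 + 1.7 = 8.3.
x: (0.9·102 + 5.7·295 + 1.7·388) / 8.3 = 2432.9 / 8.3 ≈ 293.12
y: (0.9·443 + 5.7·456 + 1.7·410) / 8.3 = 3694.9 / 8.3 ≈ 445.17
Offset from (204, 326): Δx ≈ 89.12, Δy ≈ 119.17; distance = √(Δx² + Δy²) ≈ 148.81.

≈ 149 pt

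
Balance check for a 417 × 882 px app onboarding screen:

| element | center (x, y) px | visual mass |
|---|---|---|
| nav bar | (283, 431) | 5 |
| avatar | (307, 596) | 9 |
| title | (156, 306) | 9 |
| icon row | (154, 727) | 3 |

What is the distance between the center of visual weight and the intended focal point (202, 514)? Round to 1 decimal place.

≈ 46.4 px

Weights sum to 5 + 9 + 9 + 3 = 26.
x-moment: 5·283 + 9·307 + 9·156 + 3·154 = 6044; centroid 6044/26 ≈ 232.46.
y-moment: 5·431 + 9·596 + 9·306 + 3·727 = 12454; centroid 12454/26 ≈ 479.00.
From (202, 514): dx = 30.46, dy = -35.00, so the distance is √(dx²+dy²) ≈ 46.40.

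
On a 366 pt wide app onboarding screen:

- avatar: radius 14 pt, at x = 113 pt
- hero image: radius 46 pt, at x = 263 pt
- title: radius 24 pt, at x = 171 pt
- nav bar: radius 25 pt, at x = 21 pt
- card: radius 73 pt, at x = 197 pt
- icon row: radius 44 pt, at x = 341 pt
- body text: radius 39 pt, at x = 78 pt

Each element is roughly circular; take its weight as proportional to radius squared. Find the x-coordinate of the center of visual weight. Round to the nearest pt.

x ≈ 205

Weights ∝ r²: avatar 14² = 196, hero image 46² = 2116, title 24² = 576, nav bar 25² = 625, card 73² = 5329, icon row 44² = 1936, body text 39² = 1521; Σw = 12299.
Σw·x = 2518904; x̄ = 2518904/12299 ≈ 204.81.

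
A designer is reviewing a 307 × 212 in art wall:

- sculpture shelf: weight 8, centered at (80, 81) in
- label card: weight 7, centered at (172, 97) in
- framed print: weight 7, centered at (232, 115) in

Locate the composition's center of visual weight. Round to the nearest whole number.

Σw = 8 + 7 + 7 = 22.
x: (8·80 + 7·172 + 7·232) / 22 = 3468 / 22 ≈ 157.64
y: (8·81 + 7·97 + 7·115) / 22 = 2132 / 22 ≈ 96.91

(158, 97)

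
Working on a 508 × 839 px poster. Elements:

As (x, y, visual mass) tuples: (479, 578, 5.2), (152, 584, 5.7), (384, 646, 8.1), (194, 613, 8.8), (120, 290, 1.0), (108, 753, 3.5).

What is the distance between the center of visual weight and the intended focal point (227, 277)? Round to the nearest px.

≈ 341 px

Σw = 5.2 + 5.7 + 8.1 + 8.8 + 1.0 + 3.5 = 32.3.
x: moment 8672.8 / weight 32.3 ≈ 268.51
y: moment 19886.9 / weight 32.3 ≈ 615.69
Offset from (227, 277): Δx ≈ 41.51, Δy ≈ 338.69; distance = √(Δx² + Δy²) ≈ 341.23.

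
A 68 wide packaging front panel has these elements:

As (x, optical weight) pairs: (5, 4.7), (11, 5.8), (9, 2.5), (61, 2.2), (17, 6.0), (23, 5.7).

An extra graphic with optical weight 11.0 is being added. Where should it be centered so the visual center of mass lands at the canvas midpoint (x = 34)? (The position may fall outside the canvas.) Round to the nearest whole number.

x ≈ 74

With the extra graphic, Σw becomes 4.7 + 5.8 + 2.5 + 2.2 + 6.0 + 5.7 + 11.0 = 37.9.
x: need Σw·x = 37.9·34 = 1288.6. Existing = 4.7·5 + 5.8·11 + 2.5·9 + 2.2·61 + 6.0·17 + 5.7·23 = 477.1. Remainder 811.5 / 11.0 ≈ 73.77.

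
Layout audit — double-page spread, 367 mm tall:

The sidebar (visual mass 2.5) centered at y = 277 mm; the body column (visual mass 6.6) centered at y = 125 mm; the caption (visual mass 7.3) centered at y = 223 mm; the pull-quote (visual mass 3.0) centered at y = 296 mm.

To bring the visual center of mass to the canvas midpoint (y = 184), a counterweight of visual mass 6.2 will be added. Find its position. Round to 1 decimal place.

With the counterweight, Σw becomes 2.5 + 6.6 + 7.3 + 3.0 + 6.2 = 25.6.
y: need Σw·y = 25.6·184 = 4710.4. Existing = 2.5·277 + 6.6·125 + 7.3·223 + 3.0·296 = 4033.4. Remainder 677.0 / 6.2 ≈ 109.19.

y ≈ 109.2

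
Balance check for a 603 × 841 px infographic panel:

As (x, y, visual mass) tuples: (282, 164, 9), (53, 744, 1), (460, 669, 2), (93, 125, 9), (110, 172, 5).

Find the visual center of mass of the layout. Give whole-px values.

(188, 213)

Σw = 9 + 1 + 2 + 9 + 5 = 26.
x: (9·282 + 1·53 + 2·460 + 9·93 + 5·110) / 26 = 4898 / 26 ≈ 188.38
y: (9·164 + 1·744 + 2·669 + 9·125 + 5·172) / 26 = 5543 / 26 ≈ 213.19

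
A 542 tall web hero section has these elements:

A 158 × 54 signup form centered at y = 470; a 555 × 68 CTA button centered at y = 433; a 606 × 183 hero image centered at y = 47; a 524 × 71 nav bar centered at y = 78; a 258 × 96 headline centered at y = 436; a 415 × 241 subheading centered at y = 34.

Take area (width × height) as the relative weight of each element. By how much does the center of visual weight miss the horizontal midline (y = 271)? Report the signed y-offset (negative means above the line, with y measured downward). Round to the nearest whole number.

Areas: signup form 158·54 = 8532, CTA button 555·68 = 37740, hero image 606·183 = 110898, nav bar 524·71 = 37204, headline 258·96 = 24768, subheading 415·241 = 100015. Total weight = 319157.
y-moment: 8532·470 + 37740·433 + 110898·47 + 37204·78 + 24768·436 + 100015·34 = 42664936; centroid 42664936/319157 ≈ 133.68.
Offset from y = 271: 133.68 − 271 ≈ -137.32.

≈ -137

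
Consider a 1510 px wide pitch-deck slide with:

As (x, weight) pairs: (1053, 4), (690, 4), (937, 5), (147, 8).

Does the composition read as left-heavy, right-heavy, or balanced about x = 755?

Weights sum to 4 + 4 + 5 + 8 = 21.
x-moment: 4·1053 + 4·690 + 5·937 + 8·147 = 12833; centroid 12833/21 ≈ 611.10.
611.1 vs midline 755 → left-heavy.

left-heavy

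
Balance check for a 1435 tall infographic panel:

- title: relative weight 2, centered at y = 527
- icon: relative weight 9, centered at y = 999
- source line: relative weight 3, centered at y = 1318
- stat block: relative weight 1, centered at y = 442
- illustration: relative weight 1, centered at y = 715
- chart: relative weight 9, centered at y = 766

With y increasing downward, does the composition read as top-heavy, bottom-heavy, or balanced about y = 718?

bottom-heavy

Weights sum to 2 + 9 + 3 + 1 + 1 + 9 = 25.
y: moment 22050 / weight 25 ≈ 882.00
Since 882.0 is below (larger y than) 718, the composition reads bottom-heavy.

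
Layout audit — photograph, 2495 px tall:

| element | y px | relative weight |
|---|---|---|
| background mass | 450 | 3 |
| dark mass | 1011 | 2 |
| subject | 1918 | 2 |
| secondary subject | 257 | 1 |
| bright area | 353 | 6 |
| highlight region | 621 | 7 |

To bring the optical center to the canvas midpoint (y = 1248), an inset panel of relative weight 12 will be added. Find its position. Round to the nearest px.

y ≈ 2271

After adding the inset panel, total weight = 3 + 2 + 2 + 1 + 6 + 7 + 12 = 33.
y: need Σw·y = 33·1248 = 41184. Existing = 3·450 + 2·1011 + 2·1918 + 1·257 + 6·353 + 7·621 = 13930. Remainder 27254 / 12 ≈ 2271.17.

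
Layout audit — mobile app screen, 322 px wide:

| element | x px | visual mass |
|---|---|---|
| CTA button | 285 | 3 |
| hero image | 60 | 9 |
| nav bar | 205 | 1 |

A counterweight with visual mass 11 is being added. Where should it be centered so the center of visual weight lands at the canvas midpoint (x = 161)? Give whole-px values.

x ≈ 206

After adding the counterweight, total weight = 3 + 9 + 1 + 11 = 24.
Along x: (1600 + 11·x) / 24 = 161 (existing moment 3·285 + 9·60 + 1·205 = 1600) ⇒ x = (3864 − 1600) / 11 ≈ 205.82.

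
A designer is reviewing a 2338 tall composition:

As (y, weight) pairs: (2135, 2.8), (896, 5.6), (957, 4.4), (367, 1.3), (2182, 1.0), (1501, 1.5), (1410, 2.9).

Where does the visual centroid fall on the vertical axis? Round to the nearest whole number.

y ≈ 1241

Total weight = 2.8 + 5.6 + 4.4 + 1.3 + 1.0 + 1.5 + 2.9 = 19.5.
Σw·y = 2.8·2135 + 5.6·896 + 4.4·957 + 1.3·367 + 1.0·2182 + 1.5·1501 + 2.9·1410 = 24206.0, so ȳ = 24206.0/19.5 ≈ 1241.33.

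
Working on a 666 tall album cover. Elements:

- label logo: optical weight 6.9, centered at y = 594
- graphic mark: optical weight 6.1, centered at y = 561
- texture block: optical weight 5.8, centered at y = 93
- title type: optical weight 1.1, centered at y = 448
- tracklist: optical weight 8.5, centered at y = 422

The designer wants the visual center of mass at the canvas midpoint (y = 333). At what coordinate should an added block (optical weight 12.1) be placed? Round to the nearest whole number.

With the added block, Σw becomes 6.9 + 6.1 + 5.8 + 1.1 + 8.5 + 12.1 = 40.5.
y: target moment 40.5×333 = 13486.5; current 6.9·594 + 6.1·561 + 5.8·93 + 1.1·448 + 8.5·422 = 12139.9; the added block supplies 1346.6, so y = 1346.6/12.1 ≈ 111.29.

y ≈ 111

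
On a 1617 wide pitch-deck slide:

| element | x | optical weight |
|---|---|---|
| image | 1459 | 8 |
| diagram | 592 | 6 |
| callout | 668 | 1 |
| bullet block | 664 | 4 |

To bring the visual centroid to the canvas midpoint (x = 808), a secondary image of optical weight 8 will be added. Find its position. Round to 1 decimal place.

New total weight: (8 + 6 + 1 + 4) + 8 = 27.
Along x: (18548 + 8·x) / 27 = 808 (existing moment 8·1459 + 6·592 + 1·668 + 4·664 = 18548) ⇒ x = (21816 − 18548) / 8 ≈ 408.50.

x ≈ 408.5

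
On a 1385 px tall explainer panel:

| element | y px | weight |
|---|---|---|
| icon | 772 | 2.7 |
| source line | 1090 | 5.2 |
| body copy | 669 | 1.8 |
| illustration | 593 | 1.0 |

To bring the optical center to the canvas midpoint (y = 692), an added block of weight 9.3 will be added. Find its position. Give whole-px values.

After adding the added block, total weight = 2.7 + 5.2 + 1.8 + 1.0 + 9.3 = 20.0.
y: need Σw·y = 20.0·692 = 13840.0. Existing = 2.7·772 + 5.2·1090 + 1.8·669 + 1.0·593 = 9549.6. Remainder 4290.4 / 9.3 ≈ 461.33.

y ≈ 461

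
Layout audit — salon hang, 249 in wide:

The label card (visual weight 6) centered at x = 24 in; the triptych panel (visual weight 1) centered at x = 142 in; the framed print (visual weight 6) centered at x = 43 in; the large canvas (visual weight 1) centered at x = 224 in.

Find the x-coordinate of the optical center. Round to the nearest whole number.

Σw = 6 + 1 + 6 + 1 = 14.
x: (6·24 + 1·142 + 6·43 + 1·224) / 14 = 768 / 14 ≈ 54.86

x ≈ 55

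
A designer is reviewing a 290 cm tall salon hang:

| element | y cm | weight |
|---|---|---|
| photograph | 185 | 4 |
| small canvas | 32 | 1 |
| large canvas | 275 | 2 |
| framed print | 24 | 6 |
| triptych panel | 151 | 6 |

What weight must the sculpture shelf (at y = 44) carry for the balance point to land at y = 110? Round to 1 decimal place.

Existing Σw = 19 (4 + 1 + 2 + 6 + 6); existing moment 4·185 + 1·32 + 2·275 + 6·24 + 6·151 = 2372.
For the centroid to hit 110: (2372 + w·44) / (19 + w) = 110.
Solving: w = (110·19 − 2372) / (44 − 110) = -282 / -66 ≈ 4.27.

w ≈ 4.3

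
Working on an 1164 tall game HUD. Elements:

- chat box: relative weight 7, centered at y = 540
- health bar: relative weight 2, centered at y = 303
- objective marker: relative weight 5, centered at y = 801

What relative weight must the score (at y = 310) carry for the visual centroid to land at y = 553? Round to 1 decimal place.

Existing Σw = 14 (7 + 2 + 5); existing moment 7·540 + 2·303 + 5·801 = 8391.
Balance at y = 553 requires (8391 + w·310) / (14 + w) = 553.
Solving: w = (553·14 − 8391) / (310 − 553) = -649 / -243 ≈ 2.67.

w ≈ 2.7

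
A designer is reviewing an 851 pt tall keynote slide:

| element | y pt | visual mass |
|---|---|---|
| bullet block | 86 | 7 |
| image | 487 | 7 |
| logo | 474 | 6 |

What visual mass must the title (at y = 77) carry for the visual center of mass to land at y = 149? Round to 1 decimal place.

Fixed elements: Σw = 7 + 7 + 6 = 20, Σw·y = 7·86 + 7·487 + 6·474 = 6855.
Set Σw·y/Σw = 149: (6855 + 77w) = 149·(20 + w).
Rearranging, w·(77 − 149) = 149·20 − 6855 = -3875, so w ≈ -3875/-72 = 53.82.

w ≈ 53.8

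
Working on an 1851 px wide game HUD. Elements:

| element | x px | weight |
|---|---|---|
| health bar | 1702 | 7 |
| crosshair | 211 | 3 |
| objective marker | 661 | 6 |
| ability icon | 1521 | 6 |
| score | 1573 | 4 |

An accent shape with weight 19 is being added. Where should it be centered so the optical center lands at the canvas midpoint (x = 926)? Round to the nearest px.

x ≈ 513

New total weight: (7 + 3 + 6 + 6 + 4) + 19 = 45.
x: need Σw·x = 45·926 = 41670. Existing = 7·1702 + 3·211 + 6·661 + 6·1521 + 4·1573 = 31931. Remainder 9739 / 19 ≈ 512.58.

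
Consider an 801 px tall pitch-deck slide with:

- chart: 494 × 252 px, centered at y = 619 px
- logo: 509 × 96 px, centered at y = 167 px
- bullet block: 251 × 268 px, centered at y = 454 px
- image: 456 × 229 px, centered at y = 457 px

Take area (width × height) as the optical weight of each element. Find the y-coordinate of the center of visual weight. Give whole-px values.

y ≈ 474

Areas: chart 494·252 = 124488, logo 509·96 = 48864, bullet block 251·268 = 67268, image 456·229 = 104424. Total weight = 345044.
y: (124488·619 + 48864·167 + 67268·454 + 104424·457) / 345044 = 163479800 / 345044 ≈ 473.79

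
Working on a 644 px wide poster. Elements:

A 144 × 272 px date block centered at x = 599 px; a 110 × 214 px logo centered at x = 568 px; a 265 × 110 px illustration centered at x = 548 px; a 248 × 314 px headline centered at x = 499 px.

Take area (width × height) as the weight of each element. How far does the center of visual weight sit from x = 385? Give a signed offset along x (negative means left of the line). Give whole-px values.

≈ 155 px

Taking area as weight: date block 144·272 = 39168, logo 110·214 = 23540, illustration 265·110 = 29150, headline 248·314 = 77872. Sum 169730.
x: (39168·599 + 23540·568 + 29150·548 + 77872·499) / 169730 = 91664680 / 169730 ≈ 540.06
Offset from x = 385: 540.06 − 385 ≈ 155.06.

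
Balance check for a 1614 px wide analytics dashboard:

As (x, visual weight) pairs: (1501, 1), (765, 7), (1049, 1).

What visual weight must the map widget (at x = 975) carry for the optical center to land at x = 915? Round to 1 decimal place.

Existing Σw = 9 (1 + 7 + 1); existing moment 1·1501 + 7·765 + 1·1049 = 7905.
Balance at x = 915 requires (7905 + w·975) / (9 + w) = 915.
Solving: w = (915·9 − 7905) / (975 − 915) = 330 / 60 ≈ 5.50.

w ≈ 5.5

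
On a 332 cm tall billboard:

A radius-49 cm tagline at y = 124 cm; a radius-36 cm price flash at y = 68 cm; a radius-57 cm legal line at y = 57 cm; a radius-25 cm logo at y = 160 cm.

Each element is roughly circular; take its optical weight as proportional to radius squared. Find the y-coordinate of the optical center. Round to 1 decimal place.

r² weights: tagline 49² = 2401, price flash 36² = 1296, legal line 57² = 3249, logo 25² = 625. Total = 7571.
y: (2401·124 + 1296·68 + 3249·57 + 625·160) / 7571 = 671045 / 7571 ≈ 88.63

y ≈ 88.6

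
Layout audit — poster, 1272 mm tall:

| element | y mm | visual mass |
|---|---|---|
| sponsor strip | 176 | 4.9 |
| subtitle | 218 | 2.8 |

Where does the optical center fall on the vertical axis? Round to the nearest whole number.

y ≈ 191

Σw = 4.9 + 2.8 = 7.7.
y: (4.9·176 + 2.8·218) / 7.7 = 1472.8 / 7.7 ≈ 191.27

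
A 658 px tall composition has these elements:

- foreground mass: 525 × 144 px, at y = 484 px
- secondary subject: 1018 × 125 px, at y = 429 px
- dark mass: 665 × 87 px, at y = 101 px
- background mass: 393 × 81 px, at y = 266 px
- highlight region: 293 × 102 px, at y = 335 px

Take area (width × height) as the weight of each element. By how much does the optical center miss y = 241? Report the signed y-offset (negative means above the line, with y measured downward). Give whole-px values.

Areas: foreground mass 525·144 = 75600, secondary subject 1018·125 = 127250, dark mass 665·87 = 57855, background mass 393·81 = 31833, highlight region 293·102 = 29886. Total weight = 322424.
Σw·y = 75600·484 + 127250·429 + 57855·101 + 31833·266 + 29886·335 = 115503393, so ȳ = 115503393/322424 ≈ 358.23.
Offset from y = 241: 358.23 − 241 ≈ 117.23.

≈ 117 px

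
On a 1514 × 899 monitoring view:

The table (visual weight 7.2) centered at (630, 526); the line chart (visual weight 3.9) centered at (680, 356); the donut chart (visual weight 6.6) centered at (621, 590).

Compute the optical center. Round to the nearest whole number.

Weights sum to 7.2 + 3.9 + 6.6 = 17.7.
x: (7.2·630 + 3.9·680 + 6.6·621) / 17.7 = 11286.6 / 17.7 ≈ 637.66
y: (7.2·526 + 3.9·356 + 6.6·590) / 17.7 = 9069.6 / 17.7 ≈ 512.41

(638, 512)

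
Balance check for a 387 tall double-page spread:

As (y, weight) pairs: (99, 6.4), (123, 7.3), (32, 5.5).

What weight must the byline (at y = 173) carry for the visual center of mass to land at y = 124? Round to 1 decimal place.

Fixed elements: Σw = 6.4 + 7.3 + 5.5 = 19.2, Σw·y = 6.4·99 + 7.3·123 + 5.5·32 = 1707.5.
Balance at y = 124 requires (1707.5 + w·173) / (19.2 + w) = 124.
Solving: w = (124·19.2 − 1707.5) / (173 − 124) = 673.3 / 49 ≈ 13.74.

w ≈ 13.7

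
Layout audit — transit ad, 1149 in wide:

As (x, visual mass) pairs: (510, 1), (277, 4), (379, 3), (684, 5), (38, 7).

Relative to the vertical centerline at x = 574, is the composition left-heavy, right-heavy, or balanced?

left-heavy

Weights sum to 1 + 4 + 3 + 5 + 7 = 20.
x: (1·510 + 4·277 + 3·379 + 5·684 + 7·38) / 20 = 6441 / 20 ≈ 322.05
Since 322.1 is left of 574, the composition reads left-heavy.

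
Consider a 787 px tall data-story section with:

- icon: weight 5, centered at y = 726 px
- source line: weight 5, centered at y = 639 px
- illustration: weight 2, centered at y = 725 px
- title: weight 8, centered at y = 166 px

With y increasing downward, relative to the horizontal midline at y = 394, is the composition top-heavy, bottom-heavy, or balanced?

Weights sum to 5 + 5 + 2 + 8 = 20.
y-moment: 5·726 + 5·639 + 2·725 + 8·166 = 9603; centroid 9603/20 ≈ 480.15.
480.1 lies below (larger y than) the midline 394, so the layout is bottom-heavy.

bottom-heavy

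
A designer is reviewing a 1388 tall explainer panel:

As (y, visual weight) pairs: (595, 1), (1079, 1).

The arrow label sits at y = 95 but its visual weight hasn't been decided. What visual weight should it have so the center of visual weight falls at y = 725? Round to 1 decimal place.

w ≈ 0.4

Known weights sum to 1 + 1 = 2; their moment is 1·595 + 1·1079 = 1674.
For the centroid to hit 725: (1674 + w·95) / (2 + w) = 725.
Solving: w = (725·2 − 1674) / (95 − 725) = -224 / -630 ≈ 0.36.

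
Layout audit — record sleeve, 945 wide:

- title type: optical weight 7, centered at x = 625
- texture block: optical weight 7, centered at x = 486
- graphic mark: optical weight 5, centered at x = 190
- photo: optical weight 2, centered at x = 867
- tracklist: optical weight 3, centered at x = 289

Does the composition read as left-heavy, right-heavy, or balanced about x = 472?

balanced

Σw = 7 + 7 + 5 + 2 + 3 = 24.
Σw·x = 7·625 + 7·486 + 5·190 + 2·867 + 3·289 = 11328, so x̄ = 11328/24 ≈ 472.00.
That equals the midline 472 — balanced.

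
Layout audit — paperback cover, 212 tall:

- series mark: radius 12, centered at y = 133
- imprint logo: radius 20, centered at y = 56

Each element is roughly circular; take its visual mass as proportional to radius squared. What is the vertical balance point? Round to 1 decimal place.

Weights ∝ r²: series mark 12² = 144, imprint logo 20² = 400; Σw = 544.
y-moment: 144·133 + 400·56 = 41552; centroid 41552/544 ≈ 76.38.

y ≈ 76.4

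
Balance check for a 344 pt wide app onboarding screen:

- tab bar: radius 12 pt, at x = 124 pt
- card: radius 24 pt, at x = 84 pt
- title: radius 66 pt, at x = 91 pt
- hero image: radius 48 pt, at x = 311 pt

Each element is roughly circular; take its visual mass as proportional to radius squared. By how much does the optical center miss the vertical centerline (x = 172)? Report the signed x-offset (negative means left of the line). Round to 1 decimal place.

≈ -12.2 pt

r² weights: tab bar 12² = 144, card 24² = 576, title 66² = 4356, hero image 48² = 2304. Total = 7380.
x: (144·124 + 576·84 + 4356·91 + 2304·311) / 7380 = 1179180 / 7380 ≈ 159.78
Against x = 172, that's 159.78 − 172 = -12.22.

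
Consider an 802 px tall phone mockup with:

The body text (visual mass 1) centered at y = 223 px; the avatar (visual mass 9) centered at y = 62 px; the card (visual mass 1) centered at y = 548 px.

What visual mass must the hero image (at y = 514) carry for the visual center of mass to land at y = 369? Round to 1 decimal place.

Known weights sum to 1 + 9 + 1 = 11; their moment is 1·223 + 9·62 + 1·548 = 1329.
Balance at y = 369 requires (1329 + w·514) / (11 + w) = 369.
Solving: w = (369·11 − 1329) / (514 − 369) = 2730 / 145 ≈ 18.83.

w ≈ 18.8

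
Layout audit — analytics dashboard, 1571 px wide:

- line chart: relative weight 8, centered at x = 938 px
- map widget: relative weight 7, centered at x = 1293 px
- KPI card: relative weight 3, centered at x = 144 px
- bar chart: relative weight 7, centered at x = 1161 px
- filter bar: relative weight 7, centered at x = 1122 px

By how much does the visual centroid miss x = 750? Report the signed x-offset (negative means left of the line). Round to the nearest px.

≈ 280 px

Σw = 8 + 7 + 3 + 7 + 7 = 32.
Σw·x = 8·938 + 7·1293 + 3·144 + 7·1161 + 7·1122 = 32968, so x̄ = 32968/32 ≈ 1030.25.
Against x = 750, that's 1030.25 − 750 = 280.25.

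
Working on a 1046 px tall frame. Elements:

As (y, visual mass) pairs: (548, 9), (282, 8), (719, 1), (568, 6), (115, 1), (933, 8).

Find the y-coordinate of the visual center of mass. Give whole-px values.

Weights sum to 9 + 8 + 1 + 6 + 1 + 8 = 33.
y: moment 18894 / weight 33 ≈ 572.55

y ≈ 573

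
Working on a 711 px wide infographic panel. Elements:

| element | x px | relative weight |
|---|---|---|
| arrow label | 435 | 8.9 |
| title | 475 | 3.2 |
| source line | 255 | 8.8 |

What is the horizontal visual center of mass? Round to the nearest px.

Weights sum to 8.9 + 3.2 + 8.8 = 20.9.
x-moment: 8.9·435 + 3.2·475 + 8.8·255 = 7635.5; centroid 7635.5/20.9 ≈ 365.33.

x ≈ 365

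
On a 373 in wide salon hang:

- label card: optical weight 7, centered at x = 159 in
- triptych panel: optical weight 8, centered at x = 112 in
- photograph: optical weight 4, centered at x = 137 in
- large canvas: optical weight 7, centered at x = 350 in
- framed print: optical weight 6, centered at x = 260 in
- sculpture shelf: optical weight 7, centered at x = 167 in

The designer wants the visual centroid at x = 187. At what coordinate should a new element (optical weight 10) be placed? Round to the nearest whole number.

x ≈ 143

New total weight: (7 + 8 + 4 + 7 + 6 + 7) + 10 = 49.
x: target moment 49×187 = 9163; current 7·159 + 8·112 + 4·137 + 7·350 + 6·260 + 7·167 = 7736; the new element supplies 1427, so x = 1427/10 ≈ 142.70.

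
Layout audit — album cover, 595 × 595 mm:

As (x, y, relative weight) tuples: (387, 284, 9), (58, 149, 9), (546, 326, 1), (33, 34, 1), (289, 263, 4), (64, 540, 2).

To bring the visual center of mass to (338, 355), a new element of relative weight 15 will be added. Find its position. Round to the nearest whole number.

With the new element, Σw becomes 9 + 9 + 1 + 1 + 4 + 2 + 15 = 41.
x: need Σw·x = 41·338 = 13858. Existing = 9·387 + 9·58 + 1·546 + 1·33 + 4·289 + 2·64 = 5868. Remainder 7990 / 15 ≈ 532.67.
y: need Σw·y = 41·355 = 14555. Existing = 9·284 + 9·149 + 1·326 + 1·34 + 4·263 + 2·540 = 6389. Remainder 8166 / 15 ≈ 544.40.

(533, 544)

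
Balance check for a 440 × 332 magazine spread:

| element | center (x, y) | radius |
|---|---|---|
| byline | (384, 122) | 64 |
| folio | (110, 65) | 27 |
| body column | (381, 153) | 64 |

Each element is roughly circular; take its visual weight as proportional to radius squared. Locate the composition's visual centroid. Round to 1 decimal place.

(360.2, 131.6)

Weights ∝ r²: byline 64² = 4096, folio 27² = 729, body column 64² = 4096; Σw = 8921.
x: (4096·384 + 729·110 + 4096·381) / 8921 = 3213630 / 8921 ≈ 360.23
y: (4096·122 + 729·65 + 4096·153) / 8921 = 1173785 / 8921 ≈ 131.58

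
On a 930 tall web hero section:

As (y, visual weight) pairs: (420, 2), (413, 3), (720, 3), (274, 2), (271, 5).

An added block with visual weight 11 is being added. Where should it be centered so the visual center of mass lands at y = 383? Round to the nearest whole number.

y ≈ 347

With the added block, Σw becomes 2 + 3 + 3 + 2 + 5 + 11 = 26.
y: need Σw·y = 26·383 = 9958. Existing = 2·420 + 3·413 + 3·720 + 2·274 + 5·271 = 6142. Remainder 3816 / 11 ≈ 346.91.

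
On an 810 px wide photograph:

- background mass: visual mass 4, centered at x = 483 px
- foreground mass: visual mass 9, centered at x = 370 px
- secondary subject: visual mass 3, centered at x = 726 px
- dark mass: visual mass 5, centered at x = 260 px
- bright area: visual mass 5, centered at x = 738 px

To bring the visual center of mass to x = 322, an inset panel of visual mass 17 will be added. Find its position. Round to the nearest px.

x ≈ 83

With the inset panel, Σw becomes 4 + 9 + 3 + 5 + 5 + 17 = 43.
x: need Σw·x = 43·322 = 13846. Existing = 4·483 + 9·370 + 3·726 + 5·260 + 5·738 = 12430. Remainder 1416 / 17 ≈ 83.29.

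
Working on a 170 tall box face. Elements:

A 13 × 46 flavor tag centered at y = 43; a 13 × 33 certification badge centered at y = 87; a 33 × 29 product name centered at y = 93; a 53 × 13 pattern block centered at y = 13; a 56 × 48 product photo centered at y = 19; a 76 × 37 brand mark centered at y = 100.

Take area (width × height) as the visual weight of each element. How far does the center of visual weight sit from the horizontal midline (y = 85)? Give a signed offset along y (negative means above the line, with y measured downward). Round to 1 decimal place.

Taking area as weight: flavor tag 13·46 = 598, certification badge 13·33 = 429, product name 33·29 = 957, pattern block 53·13 = 689, product photo 56·48 = 2688, brand mark 76·37 = 2812. Sum 8173.
y: (598·43 + 429·87 + 957·93 + 689·13 + 2688·19 + 2812·100) / 8173 = 493267 / 8173 ≈ 60.35
Against y = 85, that's 60.35 − 85 = -24.65.

≈ -24.6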